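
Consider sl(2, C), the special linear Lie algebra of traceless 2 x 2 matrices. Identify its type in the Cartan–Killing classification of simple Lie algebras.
This is sl(2), which has dimension 2^2 - 1 = 3 and rank 2 - 1 = 1 (a Cartan subalgebra is the diagonal traceless matrices). In the classification of classical Lie algebras, the special linear algebra sl(n+1) has type A_n; here n = 1, so the Dynkin diagram is a chain of 1 nodes with single edges (A_1). Hence the type is A_1.

A_1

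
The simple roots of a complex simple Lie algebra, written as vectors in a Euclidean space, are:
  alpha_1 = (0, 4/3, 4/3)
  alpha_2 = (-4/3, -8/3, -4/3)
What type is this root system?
G2

Compute the Cartan integers a_ij = 2(alpha_i, alpha_j)/(alpha_j, alpha_j); the resulting 2x2 Cartan matrix is
[[2, -1], [-3, 2]].
The roots have two lengths (squared-length ratio 3:1); the short ones are alpha_{1}. The associated Dynkin diagram is two nodes joined by a triple edge (G_2), so the type is G_2.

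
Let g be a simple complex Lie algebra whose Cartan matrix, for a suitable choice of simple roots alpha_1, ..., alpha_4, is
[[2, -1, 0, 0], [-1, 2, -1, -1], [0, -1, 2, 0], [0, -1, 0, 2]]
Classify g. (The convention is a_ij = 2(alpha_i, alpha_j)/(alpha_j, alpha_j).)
type D_4

The matrix has rank 4 with 2's on the diagonal. Reading the off-diagonal entries as Dynkin edges (a single edge where a_ij = a_ji = -1; a double or triple edge where a_ij * a_ji = 2 or 3), the diagram is a chain of 2 nodes with a fork of two nodes at one end (D_4). One simple-root ordering that puts it in standard form is (alpha_4, alpha_2, alpha_1, alpha_3). So the algebra is type D_4, i.e. so(8).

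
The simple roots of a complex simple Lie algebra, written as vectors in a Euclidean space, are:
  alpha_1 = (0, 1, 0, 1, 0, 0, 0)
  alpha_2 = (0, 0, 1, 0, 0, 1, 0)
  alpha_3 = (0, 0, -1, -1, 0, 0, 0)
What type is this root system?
type A_3

Compute the Cartan integers a_ij = 2(alpha_i, alpha_j)/(alpha_j, alpha_j); the resulting 3x3 Cartan matrix is
[[2, 0, -1], [0, 2, -1], [-1, -1, 2]].
All simple roots have the same length, so the diagram is simply laced. The associated Dynkin diagram is a chain of 3 nodes with single edges (A_3), so the type is A_3 (the algebra sl(4)).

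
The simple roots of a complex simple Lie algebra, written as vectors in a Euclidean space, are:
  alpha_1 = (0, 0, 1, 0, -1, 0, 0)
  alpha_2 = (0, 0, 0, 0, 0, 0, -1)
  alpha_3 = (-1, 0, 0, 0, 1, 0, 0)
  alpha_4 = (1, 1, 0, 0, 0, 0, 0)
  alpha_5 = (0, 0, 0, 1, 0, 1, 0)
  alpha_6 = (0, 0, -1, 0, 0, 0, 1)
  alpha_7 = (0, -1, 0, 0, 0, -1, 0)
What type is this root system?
B_7 (so(15))

Compute the Cartan integers a_ij = 2(alpha_i, alpha_j)/(alpha_j, alpha_j); the resulting 7x7 Cartan matrix is
[[2, 0, -1, 0, 0, -1, 0], [0, 2, 0, 0, 0, -1, 0], [-1, 0, 2, -1, 0, 0, 0], [0, 0, -1, 2, 0, 0, -1], [0, 0, 0, 0, 2, 0, -1], [-1, -2, 0, 0, 0, 2, 0], [0, 0, 0, -1, -1, 0, 2]].
The roots have two lengths (squared-length ratio 2:1); the short ones are alpha_{2}. The associated Dynkin diagram is a chain of 7 nodes with a double edge at one end; the terminal node there is the unique short simple root (B_7), so the type is B_7 (the algebra so(15)).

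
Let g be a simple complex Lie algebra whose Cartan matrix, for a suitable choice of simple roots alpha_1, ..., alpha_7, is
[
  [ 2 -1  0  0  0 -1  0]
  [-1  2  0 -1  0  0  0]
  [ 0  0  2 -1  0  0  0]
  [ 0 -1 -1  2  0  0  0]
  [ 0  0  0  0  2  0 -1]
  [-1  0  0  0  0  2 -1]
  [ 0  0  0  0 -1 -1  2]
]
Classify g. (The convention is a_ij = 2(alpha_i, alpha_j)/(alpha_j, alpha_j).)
A_7 (sl(8))

The matrix has rank 7 with 2's on the diagonal. Reading the off-diagonal entries as Dynkin edges (a single edge where a_ij = a_ji = -1; a double or triple edge where a_ij * a_ji = 2 or 3), the diagram is a chain of 7 nodes with single edges (A_7). One simple-root ordering that puts it in standard form is (alpha_3, alpha_4, alpha_2, alpha_1, alpha_6, alpha_7, alpha_5). So the algebra is type A_7, i.e. sl(8).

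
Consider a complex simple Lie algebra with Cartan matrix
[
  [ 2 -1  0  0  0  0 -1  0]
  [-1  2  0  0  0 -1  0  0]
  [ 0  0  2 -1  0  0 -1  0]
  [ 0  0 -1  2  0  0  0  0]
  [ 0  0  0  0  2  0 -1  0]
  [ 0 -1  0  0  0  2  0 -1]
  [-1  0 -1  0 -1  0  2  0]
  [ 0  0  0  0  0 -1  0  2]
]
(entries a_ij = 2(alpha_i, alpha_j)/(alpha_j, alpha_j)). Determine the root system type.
The matrix has rank 8 with 2's on the diagonal. Reading the off-diagonal entries as Dynkin edges (a single edge where a_ij = a_ji = -1; a double or triple edge where a_ij * a_ji = 2 or 3), the diagram is a chain of 7 nodes with one extra node attached to the third node from one end (E_8). One simple-root ordering that puts it in standard form is (alpha_4, alpha_5, alpha_3, alpha_7, alpha_1, alpha_2, alpha_6, alpha_8). So the algebra is type E_8.

E8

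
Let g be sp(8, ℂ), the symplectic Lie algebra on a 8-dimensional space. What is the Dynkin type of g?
This is sp(8), which has dimension 8(8+1)/2 = 36 and rank 8/2 = 4. In the classification of classical Lie algebras, the symplectic algebra sp(2n) has type C_n; here n = 4, so the Dynkin diagram is a chain of 4 nodes with a double edge at one end; the terminal node there is the unique long simple root (C_4). Hence the type is C_4.

C4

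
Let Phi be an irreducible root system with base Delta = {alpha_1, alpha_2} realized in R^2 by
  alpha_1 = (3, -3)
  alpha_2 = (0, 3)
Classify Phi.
Compute the Cartan integers a_ij = 2(alpha_i, alpha_j)/(alpha_j, alpha_j); the resulting 2x2 Cartan matrix is
[[2, -2], [-1, 2]].
The roots have two lengths (squared-length ratio 2:1); the short ones are alpha_{2}. The associated Dynkin diagram is a chain of 2 nodes with a double edge at one end; the terminal node there is the unique short simple root (B_2), so the type is B_2 (the algebra so(5)).

B_2 (so(5))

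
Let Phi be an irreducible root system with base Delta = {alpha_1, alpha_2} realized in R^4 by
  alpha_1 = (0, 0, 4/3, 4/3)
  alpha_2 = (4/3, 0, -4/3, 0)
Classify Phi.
Compute the Cartan integers a_ij = 2(alpha_i, alpha_j)/(alpha_j, alpha_j); the resulting 2x2 Cartan matrix is
[[2, -1], [-1, 2]].
All simple roots have the same length, so the diagram is simply laced. The associated Dynkin diagram is a chain of 2 nodes with single edges (A_2), so the type is A_2 (the algebra sl(3)).

A2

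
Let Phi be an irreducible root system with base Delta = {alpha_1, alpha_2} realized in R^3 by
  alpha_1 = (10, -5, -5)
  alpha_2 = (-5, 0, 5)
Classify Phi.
type G_2

Compute the Cartan integers a_ij = 2(alpha_i, alpha_j)/(alpha_j, alpha_j); the resulting 2x2 Cartan matrix is
[[2, -3], [-1, 2]].
The roots have two lengths (squared-length ratio 3:1); the short ones are alpha_{2}. The associated Dynkin diagram is two nodes joined by a triple edge (G_2), so the type is G_2.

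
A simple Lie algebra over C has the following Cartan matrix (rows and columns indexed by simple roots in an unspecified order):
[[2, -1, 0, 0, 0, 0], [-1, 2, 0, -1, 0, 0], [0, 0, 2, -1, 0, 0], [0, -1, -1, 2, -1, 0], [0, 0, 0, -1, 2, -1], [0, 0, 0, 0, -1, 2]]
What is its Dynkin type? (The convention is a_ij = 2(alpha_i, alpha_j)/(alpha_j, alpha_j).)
The matrix has rank 6 with 2's on the diagonal. Reading the off-diagonal entries as Dynkin edges (a single edge where a_ij = a_ji = -1; a double or triple edge where a_ij * a_ji = 2 or 3), the diagram is a chain of 5 nodes with one extra node attached to the third node from one end (E_6). One simple-root ordering that puts it in standard form is (alpha_6, alpha_3, alpha_5, alpha_4, alpha_2, alpha_1). So the algebra is type E_6.

E6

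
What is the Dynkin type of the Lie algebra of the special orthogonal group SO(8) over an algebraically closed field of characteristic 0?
This is so(8) with 8 even, which has dimension 8(8-1)/2 = 28 and rank 8/2 = 4. In the classification of classical Lie algebras, the orthogonal algebra so(2n) in an even number of variables has type D_n; here n = 4, so the Dynkin diagram is a chain of 2 nodes with a fork of two nodes at one end (D_4). Hence the type is D_4.

D_4 (so(8))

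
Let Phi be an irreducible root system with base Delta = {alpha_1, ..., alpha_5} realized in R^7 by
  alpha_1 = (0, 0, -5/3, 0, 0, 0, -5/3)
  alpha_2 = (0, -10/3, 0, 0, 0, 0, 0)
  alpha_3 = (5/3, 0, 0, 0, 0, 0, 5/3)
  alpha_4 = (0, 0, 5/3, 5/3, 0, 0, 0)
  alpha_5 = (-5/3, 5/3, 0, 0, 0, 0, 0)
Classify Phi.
Compute the Cartan integers a_ij = 2(alpha_i, alpha_j)/(alpha_j, alpha_j); the resulting 5x5 Cartan matrix is
[[2, 0, -1, -1, 0], [0, 2, 0, 0, -2], [-1, 0, 2, 0, -1], [-1, 0, 0, 2, 0], [0, -1, -1, 0, 2]].
The roots have two lengths (squared-length ratio 2:1); the short ones are alpha_{1,3,4,5}. The associated Dynkin diagram is a chain of 5 nodes with a double edge at one end; the terminal node there is the unique long simple root (C_5), so the type is C_5 (the algebra sp(10)).

C_5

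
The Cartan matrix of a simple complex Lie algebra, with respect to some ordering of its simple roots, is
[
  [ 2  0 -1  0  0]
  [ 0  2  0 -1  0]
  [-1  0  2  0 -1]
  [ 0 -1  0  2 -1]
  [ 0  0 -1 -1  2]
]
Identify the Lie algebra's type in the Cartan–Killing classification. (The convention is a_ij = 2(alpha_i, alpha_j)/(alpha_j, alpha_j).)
The matrix has rank 5 with 2's on the diagonal. Reading the off-diagonal entries as Dynkin edges (a single edge where a_ij = a_ji = -1; a double or triple edge where a_ij * a_ji = 2 or 3), the diagram is a chain of 5 nodes with single edges (A_5). One simple-root ordering that puts it in standard form is (alpha_1, alpha_3, alpha_5, alpha_4, alpha_2). So the algebra is type A_5, i.e. sl(6).

A_5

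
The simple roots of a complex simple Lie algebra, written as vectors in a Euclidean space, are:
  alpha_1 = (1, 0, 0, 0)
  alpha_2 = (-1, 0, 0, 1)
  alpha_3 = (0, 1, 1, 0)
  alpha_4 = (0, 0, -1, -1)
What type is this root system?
type B_4

Compute the Cartan integers a_ij = 2(alpha_i, alpha_j)/(alpha_j, alpha_j); the resulting 4x4 Cartan matrix is
[[2, -1, 0, 0], [-2, 2, 0, -1], [0, 0, 2, -1], [0, -1, -1, 2]].
The roots have two lengths (squared-length ratio 2:1); the short ones are alpha_{1}. The associated Dynkin diagram is a chain of 4 nodes with a double edge at one end; the terminal node there is the unique short simple root (B_4), so the type is B_4 (the algebra so(9)).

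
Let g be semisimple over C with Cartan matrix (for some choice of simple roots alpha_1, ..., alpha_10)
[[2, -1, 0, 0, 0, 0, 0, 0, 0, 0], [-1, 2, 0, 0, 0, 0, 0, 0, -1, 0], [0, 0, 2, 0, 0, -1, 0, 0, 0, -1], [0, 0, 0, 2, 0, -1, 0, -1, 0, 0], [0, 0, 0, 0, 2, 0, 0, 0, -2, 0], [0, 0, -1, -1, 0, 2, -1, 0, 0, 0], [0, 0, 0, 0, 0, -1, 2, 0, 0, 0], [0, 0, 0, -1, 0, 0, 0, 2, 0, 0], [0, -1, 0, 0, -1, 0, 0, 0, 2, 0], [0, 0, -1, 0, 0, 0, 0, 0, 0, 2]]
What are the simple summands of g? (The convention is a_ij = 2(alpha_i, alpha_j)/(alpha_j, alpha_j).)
The diagram associated to this matrix has two connected components: the simple roots {alpha_1, alpha_2, alpha_5, alpha_9} form a chain of 4 nodes with a double edge at one end; the terminal node there is the unique long simple root (C_4), and {alpha_3, alpha_4, alpha_6, alpha_7, alpha_8, alpha_10} form a chain of 5 nodes with one extra node attached to the third node from one end (E_6). A semisimple Lie algebra decomposes uniquely as the direct sum of simple ideals, one per connected component of its Dynkin diagram, so g ≅ C_4 ⊕ E_6 (dimension 36 + 78 = 114).

C_4 (sp(8)) ⊕ E_6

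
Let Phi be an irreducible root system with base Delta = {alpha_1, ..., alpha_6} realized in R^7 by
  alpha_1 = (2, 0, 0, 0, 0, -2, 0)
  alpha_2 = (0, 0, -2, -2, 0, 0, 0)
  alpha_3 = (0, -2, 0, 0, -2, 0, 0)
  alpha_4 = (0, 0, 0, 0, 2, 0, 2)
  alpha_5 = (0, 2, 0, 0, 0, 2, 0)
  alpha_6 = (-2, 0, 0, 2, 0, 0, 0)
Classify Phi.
A6

Compute the Cartan integers a_ij = 2(alpha_i, alpha_j)/(alpha_j, alpha_j); the resulting 6x6 Cartan matrix is
[[2, 0, 0, 0, -1, -1], [0, 2, 0, 0, 0, -1], [0, 0, 2, -1, -1, 0], [0, 0, -1, 2, 0, 0], [-1, 0, -1, 0, 2, 0], [-1, -1, 0, 0, 0, 2]].
All simple roots have the same length, so the diagram is simply laced. The associated Dynkin diagram is a chain of 6 nodes with single edges (A_6), so the type is A_6 (the algebra sl(7)).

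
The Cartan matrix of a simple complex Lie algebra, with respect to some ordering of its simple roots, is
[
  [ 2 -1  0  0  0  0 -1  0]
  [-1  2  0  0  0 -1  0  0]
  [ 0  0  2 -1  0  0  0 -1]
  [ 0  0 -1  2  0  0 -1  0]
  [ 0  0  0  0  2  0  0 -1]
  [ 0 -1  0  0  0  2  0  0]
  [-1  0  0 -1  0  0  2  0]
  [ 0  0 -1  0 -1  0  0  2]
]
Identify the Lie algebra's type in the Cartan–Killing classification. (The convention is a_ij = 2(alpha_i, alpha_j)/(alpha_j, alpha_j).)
The matrix has rank 8 with 2's on the diagonal. Reading the off-diagonal entries as Dynkin edges (a single edge where a_ij = a_ji = -1; a double or triple edge where a_ij * a_ji = 2 or 3), the diagram is a chain of 8 nodes with single edges (A_8). One simple-root ordering that puts it in standard form is (alpha_6, alpha_2, alpha_1, alpha_7, alpha_4, alpha_3, alpha_8, alpha_5). So the algebra is type A_8, i.e. sl(9).

type A_8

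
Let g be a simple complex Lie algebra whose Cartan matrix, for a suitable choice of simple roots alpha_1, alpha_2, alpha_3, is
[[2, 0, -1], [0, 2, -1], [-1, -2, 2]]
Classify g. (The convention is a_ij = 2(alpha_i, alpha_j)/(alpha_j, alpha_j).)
B_3

The matrix has rank 3 with 2's on the diagonal. Reading the off-diagonal entries as Dynkin edges (a single edge where a_ij = a_ji = -1; a double or triple edge where a_ij * a_ji = 2 or 3), the diagram is a chain of 3 nodes with a double edge at one end; the terminal node there is the unique short simple root (B_3). One simple-root ordering that puts it in standard form is (alpha_1, alpha_3, alpha_2). So the algebra is type B_3, i.e. so(7).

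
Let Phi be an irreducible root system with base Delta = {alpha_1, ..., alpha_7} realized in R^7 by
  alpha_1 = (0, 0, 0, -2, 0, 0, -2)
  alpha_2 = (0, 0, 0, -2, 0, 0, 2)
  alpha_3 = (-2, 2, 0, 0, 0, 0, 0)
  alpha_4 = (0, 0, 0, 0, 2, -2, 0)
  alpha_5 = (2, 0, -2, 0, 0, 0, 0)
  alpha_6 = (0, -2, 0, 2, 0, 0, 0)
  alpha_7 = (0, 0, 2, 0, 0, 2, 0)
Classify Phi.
Compute the Cartan integers a_ij = 2(alpha_i, alpha_j)/(alpha_j, alpha_j); the resulting 7x7 Cartan matrix is
[[2, 0, 0, 0, 0, -1, 0], [0, 2, 0, 0, 0, -1, 0], [0, 0, 2, 0, -1, -1, 0], [0, 0, 0, 2, 0, 0, -1], [0, 0, -1, 0, 2, 0, -1], [-1, -1, -1, 0, 0, 2, 0], [0, 0, 0, -1, -1, 0, 2]].
All simple roots have the same length, so the diagram is simply laced. The associated Dynkin diagram is a chain of 5 nodes with a fork of two nodes at one end (D_7), so the type is D_7 (the algebra so(14)).

D_7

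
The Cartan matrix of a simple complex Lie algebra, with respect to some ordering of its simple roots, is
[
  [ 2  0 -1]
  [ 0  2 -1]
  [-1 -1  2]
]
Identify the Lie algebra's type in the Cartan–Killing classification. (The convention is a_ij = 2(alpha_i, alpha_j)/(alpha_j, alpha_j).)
The matrix has rank 3 with 2's on the diagonal. Reading the off-diagonal entries as Dynkin edges (a single edge where a_ij = a_ji = -1; a double or triple edge where a_ij * a_ji = 2 or 3), the diagram is a chain of 3 nodes with single edges (A_3). One simple-root ordering that puts it in standard form is (alpha_1, alpha_3, alpha_2). So the algebra is type A_3, i.e. sl(4).

A_3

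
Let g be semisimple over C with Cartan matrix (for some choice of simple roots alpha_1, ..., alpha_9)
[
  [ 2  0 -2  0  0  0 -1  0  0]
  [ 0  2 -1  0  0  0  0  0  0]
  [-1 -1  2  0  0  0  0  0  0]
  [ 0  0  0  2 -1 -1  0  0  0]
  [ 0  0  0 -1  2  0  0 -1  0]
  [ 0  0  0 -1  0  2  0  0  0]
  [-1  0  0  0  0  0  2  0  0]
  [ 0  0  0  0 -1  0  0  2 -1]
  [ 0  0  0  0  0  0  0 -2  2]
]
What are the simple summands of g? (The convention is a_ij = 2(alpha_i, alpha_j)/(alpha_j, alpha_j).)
The diagram associated to this matrix has two connected components: the simple roots {alpha_4, alpha_5, alpha_6, alpha_8, alpha_9} form a chain of 5 nodes with a double edge at one end; the terminal node there is the unique long simple root (C_5), and {alpha_1, alpha_2, alpha_3, alpha_7} form a chain of 4 nodes with a double edge between the middle two (F_4). A semisimple Lie algebra decomposes uniquely as the direct sum of simple ideals, one per connected component of its Dynkin diagram, so g ≅ C_5 ⊕ F_4 (dimension 55 + 52 = 107).

C5 ⊕ F4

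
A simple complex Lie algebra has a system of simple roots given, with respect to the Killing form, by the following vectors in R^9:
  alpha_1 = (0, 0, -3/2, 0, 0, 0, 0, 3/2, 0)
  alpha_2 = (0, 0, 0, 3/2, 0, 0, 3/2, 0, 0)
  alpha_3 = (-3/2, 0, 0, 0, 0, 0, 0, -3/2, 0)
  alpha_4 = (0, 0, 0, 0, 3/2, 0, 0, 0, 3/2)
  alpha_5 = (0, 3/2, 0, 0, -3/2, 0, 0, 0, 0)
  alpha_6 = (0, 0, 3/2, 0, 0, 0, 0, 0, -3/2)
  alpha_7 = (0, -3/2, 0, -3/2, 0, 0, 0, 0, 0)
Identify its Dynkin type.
type A_7

Compute the Cartan integers a_ij = 2(alpha_i, alpha_j)/(alpha_j, alpha_j); the resulting 7x7 Cartan matrix is
[[2, 0, -1, 0, 0, -1, 0], [0, 2, 0, 0, 0, 0, -1], [-1, 0, 2, 0, 0, 0, 0], [0, 0, 0, 2, -1, -1, 0], [0, 0, 0, -1, 2, 0, -1], [-1, 0, 0, -1, 0, 2, 0], [0, -1, 0, 0, -1, 0, 2]].
All simple roots have the same length, so the diagram is simply laced. The associated Dynkin diagram is a chain of 7 nodes with single edges (A_7), so the type is A_7 (the algebra sl(8)).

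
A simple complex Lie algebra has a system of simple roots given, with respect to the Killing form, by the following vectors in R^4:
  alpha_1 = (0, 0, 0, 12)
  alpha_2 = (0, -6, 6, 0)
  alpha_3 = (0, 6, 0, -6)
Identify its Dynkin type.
type C_3

Compute the Cartan integers a_ij = 2(alpha_i, alpha_j)/(alpha_j, alpha_j); the resulting 3x3 Cartan matrix is
[[2, 0, -2], [0, 2, -1], [-1, -1, 2]].
The roots have two lengths (squared-length ratio 2:1); the short ones are alpha_{2,3}. The associated Dynkin diagram is a chain of 3 nodes with a double edge at one end; the terminal node there is the unique long simple root (C_3), so the type is C_3 (the algebra sp(6)).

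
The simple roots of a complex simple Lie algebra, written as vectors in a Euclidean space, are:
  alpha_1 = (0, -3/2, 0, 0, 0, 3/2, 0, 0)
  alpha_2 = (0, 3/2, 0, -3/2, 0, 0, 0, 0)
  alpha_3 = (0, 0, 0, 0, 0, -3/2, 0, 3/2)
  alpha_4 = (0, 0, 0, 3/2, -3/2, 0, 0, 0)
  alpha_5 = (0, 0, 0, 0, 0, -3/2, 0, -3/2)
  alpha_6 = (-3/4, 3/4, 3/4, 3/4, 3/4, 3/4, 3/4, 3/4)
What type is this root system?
Compute the Cartan integers a_ij = 2(alpha_i, alpha_j)/(alpha_j, alpha_j); the resulting 6x6 Cartan matrix is
[[2, -1, -1, 0, -1, 0], [-1, 2, 0, -1, 0, 0], [-1, 0, 2, 0, 0, 0], [0, -1, 0, 2, 0, 0], [-1, 0, 0, 0, 2, -1], [0, 0, 0, 0, -1, 2]].
All simple roots have the same length, so the diagram is simply laced. The associated Dynkin diagram is a chain of 5 nodes with one extra node attached to the third node from one end (E_6), so the type is E_6.

E_6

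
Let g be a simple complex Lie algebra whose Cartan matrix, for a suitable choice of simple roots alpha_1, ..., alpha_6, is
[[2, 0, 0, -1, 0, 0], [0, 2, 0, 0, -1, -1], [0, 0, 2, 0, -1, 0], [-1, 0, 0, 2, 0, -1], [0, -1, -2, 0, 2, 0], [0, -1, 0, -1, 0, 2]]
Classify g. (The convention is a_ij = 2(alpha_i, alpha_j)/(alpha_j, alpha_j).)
B_6 (so(13))

The matrix has rank 6 with 2's on the diagonal. Reading the off-diagonal entries as Dynkin edges (a single edge where a_ij = a_ji = -1; a double or triple edge where a_ij * a_ji = 2 or 3), the diagram is a chain of 6 nodes with a double edge at one end; the terminal node there is the unique short simple root (B_6). One simple-root ordering that puts it in standard form is (alpha_1, alpha_4, alpha_6, alpha_2, alpha_5, alpha_3). So the algebra is type B_6, i.e. so(13).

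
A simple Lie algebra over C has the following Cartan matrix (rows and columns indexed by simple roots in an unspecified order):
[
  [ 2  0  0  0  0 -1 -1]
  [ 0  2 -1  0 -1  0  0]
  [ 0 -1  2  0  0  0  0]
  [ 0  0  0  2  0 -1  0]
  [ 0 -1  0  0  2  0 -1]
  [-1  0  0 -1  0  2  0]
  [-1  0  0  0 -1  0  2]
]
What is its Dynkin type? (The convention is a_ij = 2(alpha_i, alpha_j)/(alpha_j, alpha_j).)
The matrix has rank 7 with 2's on the diagonal. Reading the off-diagonal entries as Dynkin edges (a single edge where a_ij = a_ji = -1; a double or triple edge where a_ij * a_ji = 2 or 3), the diagram is a chain of 7 nodes with single edges (A_7). One simple-root ordering that puts it in standard form is (alpha_4, alpha_6, alpha_1, alpha_7, alpha_5, alpha_2, alpha_3). So the algebra is type A_7, i.e. sl(8).

A7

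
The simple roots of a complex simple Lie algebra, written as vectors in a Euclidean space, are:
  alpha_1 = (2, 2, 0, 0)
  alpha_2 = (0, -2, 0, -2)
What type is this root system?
Compute the Cartan integers a_ij = 2(alpha_i, alpha_j)/(alpha_j, alpha_j); the resulting 2x2 Cartan matrix is
[[2, -1], [-1, 2]].
All simple roots have the same length, so the diagram is simply laced. The associated Dynkin diagram is a chain of 2 nodes with single edges (A_2), so the type is A_2 (the algebra sl(3)).

A_2 (sl(3))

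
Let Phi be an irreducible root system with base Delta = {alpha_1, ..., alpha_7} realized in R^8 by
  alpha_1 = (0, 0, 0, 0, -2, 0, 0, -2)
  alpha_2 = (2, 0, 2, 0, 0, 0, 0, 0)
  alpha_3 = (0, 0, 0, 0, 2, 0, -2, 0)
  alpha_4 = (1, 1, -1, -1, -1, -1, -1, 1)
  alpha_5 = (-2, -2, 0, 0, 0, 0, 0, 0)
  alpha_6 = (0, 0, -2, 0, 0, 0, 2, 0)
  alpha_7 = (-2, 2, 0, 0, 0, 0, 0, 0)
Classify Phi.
Compute the Cartan integers a_ij = 2(alpha_i, alpha_j)/(alpha_j, alpha_j); the resulting 7x7 Cartan matrix is
[[2, 0, -1, 0, 0, 0, 0], [0, 2, 0, 0, -1, -1, -1], [-1, 0, 2, 0, 0, -1, 0], [0, 0, 0, 2, -1, 0, 0], [0, -1, 0, -1, 2, 0, 0], [0, -1, -1, 0, 0, 2, 0], [0, -1, 0, 0, 0, 0, 2]].
All simple roots have the same length, so the diagram is simply laced. The associated Dynkin diagram is a chain of 6 nodes with one extra node attached to the third node from one end (E_7), so the type is E_7.

E7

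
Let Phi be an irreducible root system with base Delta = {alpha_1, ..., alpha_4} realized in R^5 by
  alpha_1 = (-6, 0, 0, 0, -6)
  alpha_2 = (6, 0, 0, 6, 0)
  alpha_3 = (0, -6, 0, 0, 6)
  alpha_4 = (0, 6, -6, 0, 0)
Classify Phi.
type A_4

Compute the Cartan integers a_ij = 2(alpha_i, alpha_j)/(alpha_j, alpha_j); the resulting 4x4 Cartan matrix is
[[2, -1, -1, 0], [-1, 2, 0, 0], [-1, 0, 2, -1], [0, 0, -1, 2]].
All simple roots have the same length, so the diagram is simply laced. The associated Dynkin diagram is a chain of 4 nodes with single edges (A_4), so the type is A_4 (the algebra sl(5)).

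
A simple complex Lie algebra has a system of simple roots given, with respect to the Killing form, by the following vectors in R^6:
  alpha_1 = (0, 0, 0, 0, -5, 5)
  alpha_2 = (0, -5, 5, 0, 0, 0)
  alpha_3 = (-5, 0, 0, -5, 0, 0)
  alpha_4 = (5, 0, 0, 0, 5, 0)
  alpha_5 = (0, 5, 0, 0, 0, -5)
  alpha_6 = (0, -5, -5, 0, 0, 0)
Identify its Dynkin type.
type D_6

Compute the Cartan integers a_ij = 2(alpha_i, alpha_j)/(alpha_j, alpha_j); the resulting 6x6 Cartan matrix is
[[2, 0, 0, -1, -1, 0], [0, 2, 0, 0, -1, 0], [0, 0, 2, -1, 0, 0], [-1, 0, -1, 2, 0, 0], [-1, -1, 0, 0, 2, -1], [0, 0, 0, 0, -1, 2]].
All simple roots have the same length, so the diagram is simply laced. The associated Dynkin diagram is a chain of 4 nodes with a fork of two nodes at one end (D_6), so the type is D_6 (the algebra so(12)).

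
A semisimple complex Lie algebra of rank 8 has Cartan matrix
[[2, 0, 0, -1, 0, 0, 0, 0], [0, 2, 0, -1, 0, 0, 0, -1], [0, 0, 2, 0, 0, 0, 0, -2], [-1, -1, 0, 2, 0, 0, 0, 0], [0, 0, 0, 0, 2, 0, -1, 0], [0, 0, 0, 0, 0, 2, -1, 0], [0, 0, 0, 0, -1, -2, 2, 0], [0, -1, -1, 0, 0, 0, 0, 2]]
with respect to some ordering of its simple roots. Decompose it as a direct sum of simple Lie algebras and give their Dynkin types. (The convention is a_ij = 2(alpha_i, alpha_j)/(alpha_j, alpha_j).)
The diagram associated to this matrix has two connected components: the simple roots {alpha_5, alpha_6, alpha_7} form a chain of 3 nodes with a double edge at one end; the terminal node there is the unique short simple root (B_3), and {alpha_1, alpha_2, alpha_3, alpha_4, alpha_8} form a chain of 5 nodes with a double edge at one end; the terminal node there is the unique long simple root (C_5). A semisimple Lie algebra decomposes uniquely as the direct sum of simple ideals, one per connected component of its Dynkin diagram, so g ≅ B_3 ⊕ C_5 (dimension 21 + 55 = 76).

B_3 + C_5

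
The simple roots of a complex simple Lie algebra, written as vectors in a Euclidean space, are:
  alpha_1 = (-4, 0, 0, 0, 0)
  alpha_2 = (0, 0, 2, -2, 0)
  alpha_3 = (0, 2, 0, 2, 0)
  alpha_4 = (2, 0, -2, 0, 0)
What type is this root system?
C_4

Compute the Cartan integers a_ij = 2(alpha_i, alpha_j)/(alpha_j, alpha_j); the resulting 4x4 Cartan matrix is
[[2, 0, 0, -2], [0, 2, -1, -1], [0, -1, 2, 0], [-1, -1, 0, 2]].
The roots have two lengths (squared-length ratio 2:1); the short ones are alpha_{2,3,4}. The associated Dynkin diagram is a chain of 4 nodes with a double edge at one end; the terminal node there is the unique long simple root (C_4), so the type is C_4 (the algebra sp(8)).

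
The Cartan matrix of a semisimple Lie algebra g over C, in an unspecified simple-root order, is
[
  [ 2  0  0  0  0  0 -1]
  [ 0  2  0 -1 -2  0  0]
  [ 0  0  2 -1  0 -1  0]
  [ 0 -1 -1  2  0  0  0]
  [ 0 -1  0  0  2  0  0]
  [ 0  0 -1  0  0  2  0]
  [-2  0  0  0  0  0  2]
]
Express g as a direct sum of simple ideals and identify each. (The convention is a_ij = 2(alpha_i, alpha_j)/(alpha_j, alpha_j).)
The diagram associated to this matrix has two connected components: the simple roots {alpha_1, alpha_7} form a chain of 2 nodes with a double edge at one end; the terminal node there is the unique short simple root (B_2), and {alpha_2, alpha_3, alpha_4, alpha_5, alpha_6} form a chain of 5 nodes with a double edge at one end; the terminal node there is the unique short simple root (B_5). A semisimple Lie algebra decomposes uniquely as the direct sum of simple ideals, one per connected component of its Dynkin diagram, so g ≅ B_2 ⊕ B_5 (dimension 10 + 55 = 65).

B_2 + B_5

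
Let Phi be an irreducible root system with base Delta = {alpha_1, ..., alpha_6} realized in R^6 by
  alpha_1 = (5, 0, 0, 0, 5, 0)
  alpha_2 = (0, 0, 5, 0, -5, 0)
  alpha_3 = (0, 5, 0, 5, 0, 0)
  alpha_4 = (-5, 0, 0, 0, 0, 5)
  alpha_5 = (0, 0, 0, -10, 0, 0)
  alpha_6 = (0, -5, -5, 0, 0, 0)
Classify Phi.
Compute the Cartan integers a_ij = 2(alpha_i, alpha_j)/(alpha_j, alpha_j); the resulting 6x6 Cartan matrix is
[[2, -1, 0, -1, 0, 0], [-1, 2, 0, 0, 0, -1], [0, 0, 2, 0, -1, -1], [-1, 0, 0, 2, 0, 0], [0, 0, -2, 0, 2, 0], [0, -1, -1, 0, 0, 2]].
The roots have two lengths (squared-length ratio 2:1); the short ones are alpha_{1,2,3,4,6}. The associated Dynkin diagram is a chain of 6 nodes with a double edge at one end; the terminal node there is the unique long simple root (C_6), so the type is C_6 (the algebra sp(12)).

type C_6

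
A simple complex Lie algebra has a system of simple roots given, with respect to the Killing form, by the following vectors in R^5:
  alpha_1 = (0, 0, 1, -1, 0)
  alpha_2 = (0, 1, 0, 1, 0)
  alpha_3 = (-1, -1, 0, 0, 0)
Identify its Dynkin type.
A3

Compute the Cartan integers a_ij = 2(alpha_i, alpha_j)/(alpha_j, alpha_j); the resulting 3x3 Cartan matrix is
[[2, -1, 0], [-1, 2, -1], [0, -1, 2]].
All simple roots have the same length, so the diagram is simply laced. The associated Dynkin diagram is a chain of 3 nodes with single edges (A_3), so the type is A_3 (the algebra sl(4)).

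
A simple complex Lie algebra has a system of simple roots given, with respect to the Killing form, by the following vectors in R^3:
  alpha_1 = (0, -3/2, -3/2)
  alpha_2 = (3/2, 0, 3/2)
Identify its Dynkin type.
Compute the Cartan integers a_ij = 2(alpha_i, alpha_j)/(alpha_j, alpha_j); the resulting 2x2 Cartan matrix is
[[2, -1], [-1, 2]].
All simple roots have the same length, so the diagram is simply laced. The associated Dynkin diagram is a chain of 2 nodes with single edges (A_2), so the type is A_2 (the algebra sl(3)).

A2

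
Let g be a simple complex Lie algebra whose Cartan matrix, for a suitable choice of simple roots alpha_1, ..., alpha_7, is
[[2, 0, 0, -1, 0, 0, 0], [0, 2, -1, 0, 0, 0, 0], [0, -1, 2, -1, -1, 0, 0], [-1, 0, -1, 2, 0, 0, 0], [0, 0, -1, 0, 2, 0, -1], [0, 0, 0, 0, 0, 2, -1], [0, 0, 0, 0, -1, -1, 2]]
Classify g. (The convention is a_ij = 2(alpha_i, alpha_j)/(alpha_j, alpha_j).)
type E_7

The matrix has rank 7 with 2's on the diagonal. Reading the off-diagonal entries as Dynkin edges (a single edge where a_ij = a_ji = -1; a double or triple edge where a_ij * a_ji = 2 or 3), the diagram is a chain of 6 nodes with one extra node attached to the third node from one end (E_7). One simple-root ordering that puts it in standard form is (alpha_1, alpha_2, alpha_4, alpha_3, alpha_5, alpha_7, alpha_6). So the algebra is type E_7.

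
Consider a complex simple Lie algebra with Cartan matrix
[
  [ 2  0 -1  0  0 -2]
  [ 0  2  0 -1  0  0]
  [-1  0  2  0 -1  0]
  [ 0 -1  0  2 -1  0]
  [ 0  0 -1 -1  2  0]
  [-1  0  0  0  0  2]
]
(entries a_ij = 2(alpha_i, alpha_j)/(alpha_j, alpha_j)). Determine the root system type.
B6

The matrix has rank 6 with 2's on the diagonal. Reading the off-diagonal entries as Dynkin edges (a single edge where a_ij = a_ji = -1; a double or triple edge where a_ij * a_ji = 2 or 3), the diagram is a chain of 6 nodes with a double edge at one end; the terminal node there is the unique short simple root (B_6). One simple-root ordering that puts it in standard form is (alpha_2, alpha_4, alpha_5, alpha_3, alpha_1, alpha_6). So the algebra is type B_6, i.e. so(13).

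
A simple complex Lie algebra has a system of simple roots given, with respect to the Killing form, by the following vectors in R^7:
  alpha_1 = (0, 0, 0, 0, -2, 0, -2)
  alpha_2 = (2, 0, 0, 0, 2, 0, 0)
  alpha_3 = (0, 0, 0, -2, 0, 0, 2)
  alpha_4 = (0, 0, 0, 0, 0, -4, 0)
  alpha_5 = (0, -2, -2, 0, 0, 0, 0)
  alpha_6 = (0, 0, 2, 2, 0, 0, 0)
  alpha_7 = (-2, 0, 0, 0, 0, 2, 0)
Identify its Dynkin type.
type C_7

Compute the Cartan integers a_ij = 2(alpha_i, alpha_j)/(alpha_j, alpha_j); the resulting 7x7 Cartan matrix is
[[2, -1, -1, 0, 0, 0, 0], [-1, 2, 0, 0, 0, 0, -1], [-1, 0, 2, 0, 0, -1, 0], [0, 0, 0, 2, 0, 0, -2], [0, 0, 0, 0, 2, -1, 0], [0, 0, -1, 0, -1, 2, 0], [0, -1, 0, -1, 0, 0, 2]].
The roots have two lengths (squared-length ratio 2:1); the short ones are alpha_{1,2,3,5,6,7}. The associated Dynkin diagram is a chain of 7 nodes with a double edge at one end; the terminal node there is the unique long simple root (C_7), so the type is C_7 (the algebra sp(14)).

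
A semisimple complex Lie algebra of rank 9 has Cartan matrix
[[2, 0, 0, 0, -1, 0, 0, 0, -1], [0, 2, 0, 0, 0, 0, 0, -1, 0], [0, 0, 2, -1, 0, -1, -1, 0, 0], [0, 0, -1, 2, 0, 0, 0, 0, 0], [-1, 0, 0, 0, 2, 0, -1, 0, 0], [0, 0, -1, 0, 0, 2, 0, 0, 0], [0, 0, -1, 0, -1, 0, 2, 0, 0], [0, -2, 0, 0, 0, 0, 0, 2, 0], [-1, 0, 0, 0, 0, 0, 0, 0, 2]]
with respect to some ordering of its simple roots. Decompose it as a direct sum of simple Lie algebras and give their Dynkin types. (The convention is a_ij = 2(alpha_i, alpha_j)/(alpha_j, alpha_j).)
B_2 (so(5)) + D_7 (so(14))

The diagram associated to this matrix has two connected components: the simple roots {alpha_2, alpha_8} form a chain of 2 nodes with a double edge at one end; the terminal node there is the unique short simple root (B_2), and {alpha_1, alpha_3, alpha_4, alpha_5, alpha_6, alpha_7, alpha_9} form a chain of 5 nodes with a fork of two nodes at one end (D_7). A semisimple Lie algebra decomposes uniquely as the direct sum of simple ideals, one per connected component of its Dynkin diagram, so g ≅ B_2 ⊕ D_7 (dimension 10 + 91 = 101).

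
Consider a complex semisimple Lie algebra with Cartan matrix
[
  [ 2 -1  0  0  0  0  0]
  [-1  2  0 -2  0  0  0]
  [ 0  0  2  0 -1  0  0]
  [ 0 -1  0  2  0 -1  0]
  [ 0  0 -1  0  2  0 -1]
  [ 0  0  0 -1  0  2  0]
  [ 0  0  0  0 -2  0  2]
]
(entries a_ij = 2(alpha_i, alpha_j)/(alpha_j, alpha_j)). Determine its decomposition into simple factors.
C_3 + F_4

The diagram associated to this matrix has two connected components: the simple roots {alpha_3, alpha_5, alpha_7} form a chain of 3 nodes with a double edge at one end; the terminal node there is the unique long simple root (C_3), and {alpha_1, alpha_2, alpha_4, alpha_6} form a chain of 4 nodes with a double edge between the middle two (F_4). A semisimple Lie algebra decomposes uniquely as the direct sum of simple ideals, one per connected component of its Dynkin diagram, so g ≅ C_3 ⊕ F_4 (dimension 21 + 52 = 73).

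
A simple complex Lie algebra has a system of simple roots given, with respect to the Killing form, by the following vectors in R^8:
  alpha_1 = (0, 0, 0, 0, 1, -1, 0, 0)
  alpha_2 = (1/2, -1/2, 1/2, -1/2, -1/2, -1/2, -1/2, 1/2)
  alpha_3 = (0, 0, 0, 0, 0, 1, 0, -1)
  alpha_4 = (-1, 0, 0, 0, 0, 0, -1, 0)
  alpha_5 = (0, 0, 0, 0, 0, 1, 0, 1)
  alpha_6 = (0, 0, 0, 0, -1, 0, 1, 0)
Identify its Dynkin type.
E_6

Compute the Cartan integers a_ij = 2(alpha_i, alpha_j)/(alpha_j, alpha_j); the resulting 6x6 Cartan matrix is
[[2, 0, -1, 0, -1, -1], [0, 2, -1, 0, 0, 0], [-1, -1, 2, 0, 0, 0], [0, 0, 0, 2, 0, -1], [-1, 0, 0, 0, 2, 0], [-1, 0, 0, -1, 0, 2]].
All simple roots have the same length, so the diagram is simply laced. The associated Dynkin diagram is a chain of 5 nodes with one extra node attached to the third node from one end (E_6), so the type is E_6.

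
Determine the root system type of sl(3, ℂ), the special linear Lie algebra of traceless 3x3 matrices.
This is sl(3), which has dimension 3^2 - 1 = 8 and rank 3 - 1 = 2 (a Cartan subalgebra is the diagonal traceless matrices). In the classification of classical Lie algebras, the special linear algebra sl(n+1) has type A_n; here n = 2, so the Dynkin diagram is a chain of 2 nodes with single edges (A_2). Hence the type is A_2.

type A_2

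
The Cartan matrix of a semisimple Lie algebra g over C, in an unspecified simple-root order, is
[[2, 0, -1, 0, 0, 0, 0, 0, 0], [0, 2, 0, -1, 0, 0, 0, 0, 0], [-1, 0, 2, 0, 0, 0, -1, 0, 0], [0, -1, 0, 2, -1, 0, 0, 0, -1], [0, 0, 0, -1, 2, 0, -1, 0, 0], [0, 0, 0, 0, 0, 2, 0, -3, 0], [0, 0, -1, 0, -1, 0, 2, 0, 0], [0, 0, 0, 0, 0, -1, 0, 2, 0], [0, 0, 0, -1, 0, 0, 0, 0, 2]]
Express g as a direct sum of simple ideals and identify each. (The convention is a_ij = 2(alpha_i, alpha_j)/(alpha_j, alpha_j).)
D7 + G2

The diagram associated to this matrix has two connected components: the simple roots {alpha_1, alpha_2, alpha_3, alpha_4, alpha_5, alpha_7, alpha_9} form a chain of 5 nodes with a fork of two nodes at one end (D_7), and {alpha_6, alpha_8} form two nodes joined by a triple edge (G_2). A semisimple Lie algebra decomposes uniquely as the direct sum of simple ideals, one per connected component of its Dynkin diagram, so g ≅ D_7 ⊕ G_2 (dimension 91 + 14 = 105).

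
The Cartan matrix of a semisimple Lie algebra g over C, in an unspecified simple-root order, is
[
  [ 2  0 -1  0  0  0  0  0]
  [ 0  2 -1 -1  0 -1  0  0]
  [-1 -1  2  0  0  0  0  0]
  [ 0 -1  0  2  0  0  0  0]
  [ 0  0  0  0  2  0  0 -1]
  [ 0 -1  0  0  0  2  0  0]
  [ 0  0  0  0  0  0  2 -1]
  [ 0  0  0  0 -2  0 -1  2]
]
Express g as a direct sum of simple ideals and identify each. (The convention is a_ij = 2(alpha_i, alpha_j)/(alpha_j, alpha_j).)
The diagram associated to this matrix has two connected components: the simple roots {alpha_5, alpha_7, alpha_8} form a chain of 3 nodes with a double edge at one end; the terminal node there is the unique short simple root (B_3), and {alpha_1, alpha_2, alpha_3, alpha_4, alpha_6} form a chain of 3 nodes with a fork of two nodes at one end (D_5). A semisimple Lie algebra decomposes uniquely as the direct sum of simple ideals, one per connected component of its Dynkin diagram, so g ≅ B_3 ⊕ D_5 (dimension 21 + 45 = 66).

type B_3 + type D_5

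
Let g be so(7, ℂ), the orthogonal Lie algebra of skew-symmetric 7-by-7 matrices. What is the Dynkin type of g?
B3

This is so(7) with 7 odd, which has dimension 7(7-1)/2 = 21 and rank (7-1)/2 = 3. In the classification of classical Lie algebras, the orthogonal algebra so(2n+1) in an odd number of variables has type B_n; here n = 3, so the Dynkin diagram is a chain of 3 nodes with a double edge at one end; the terminal node there is the unique short simple root (B_3). Hence the type is B_3.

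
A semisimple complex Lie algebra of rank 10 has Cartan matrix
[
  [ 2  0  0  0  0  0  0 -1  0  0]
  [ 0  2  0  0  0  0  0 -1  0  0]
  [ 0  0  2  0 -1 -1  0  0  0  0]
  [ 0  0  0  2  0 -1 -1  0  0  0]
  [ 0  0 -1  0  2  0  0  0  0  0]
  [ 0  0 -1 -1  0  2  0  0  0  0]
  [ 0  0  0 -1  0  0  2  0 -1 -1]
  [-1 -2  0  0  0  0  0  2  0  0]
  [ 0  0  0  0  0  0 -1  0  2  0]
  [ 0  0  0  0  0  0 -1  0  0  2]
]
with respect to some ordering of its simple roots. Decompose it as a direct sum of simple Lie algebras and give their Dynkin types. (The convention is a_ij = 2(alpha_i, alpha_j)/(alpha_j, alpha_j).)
type B_3 + type D_7

The diagram associated to this matrix has two connected components: the simple roots {alpha_1, alpha_2, alpha_8} form a chain of 3 nodes with a double edge at one end; the terminal node there is the unique short simple root (B_3), and {alpha_3, alpha_4, alpha_5, alpha_6, alpha_7, alpha_9, alpha_10} form a chain of 5 nodes with a fork of two nodes at one end (D_7). A semisimple Lie algebra decomposes uniquely as the direct sum of simple ideals, one per connected component of its Dynkin diagram, so g ≅ B_3 ⊕ D_7 (dimension 21 + 91 = 112).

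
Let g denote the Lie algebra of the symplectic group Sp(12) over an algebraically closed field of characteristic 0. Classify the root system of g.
C_6 (sp(12))

This is sp(12), which has dimension 12(12+1)/2 = 78 and rank 12/2 = 6. In the classification of classical Lie algebras, the symplectic algebra sp(2n) has type C_n; here n = 6, so the Dynkin diagram is a chain of 6 nodes with a double edge at one end; the terminal node there is the unique long simple root (C_6). Hence the type is C_6.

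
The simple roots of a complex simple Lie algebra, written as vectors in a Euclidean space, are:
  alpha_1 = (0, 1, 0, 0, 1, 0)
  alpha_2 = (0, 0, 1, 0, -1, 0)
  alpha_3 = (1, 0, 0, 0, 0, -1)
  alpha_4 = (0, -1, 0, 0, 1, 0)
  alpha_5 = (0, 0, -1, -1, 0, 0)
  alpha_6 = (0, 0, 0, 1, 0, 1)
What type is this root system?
D_6 (so(12))

Compute the Cartan integers a_ij = 2(alpha_i, alpha_j)/(alpha_j, alpha_j); the resulting 6x6 Cartan matrix is
[[2, -1, 0, 0, 0, 0], [-1, 2, 0, -1, -1, 0], [0, 0, 2, 0, 0, -1], [0, -1, 0, 2, 0, 0], [0, -1, 0, 0, 2, -1], [0, 0, -1, 0, -1, 2]].
All simple roots have the same length, so the diagram is simply laced. The associated Dynkin diagram is a chain of 4 nodes with a fork of two nodes at one end (D_6), so the type is D_6 (the algebra so(12)).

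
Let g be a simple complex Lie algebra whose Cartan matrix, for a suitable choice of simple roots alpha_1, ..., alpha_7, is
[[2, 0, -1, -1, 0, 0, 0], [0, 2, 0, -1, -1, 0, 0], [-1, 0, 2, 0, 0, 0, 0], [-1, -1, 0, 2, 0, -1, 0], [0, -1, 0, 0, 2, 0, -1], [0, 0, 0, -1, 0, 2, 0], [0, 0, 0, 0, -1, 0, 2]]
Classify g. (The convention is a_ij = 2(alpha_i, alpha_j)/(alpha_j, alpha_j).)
E_7

The matrix has rank 7 with 2's on the diagonal. Reading the off-diagonal entries as Dynkin edges (a single edge where a_ij = a_ji = -1; a double or triple edge where a_ij * a_ji = 2 or 3), the diagram is a chain of 6 nodes with one extra node attached to the third node from one end (E_7). One simple-root ordering that puts it in standard form is (alpha_3, alpha_6, alpha_1, alpha_4, alpha_2, alpha_5, alpha_7). So the algebra is type E_7.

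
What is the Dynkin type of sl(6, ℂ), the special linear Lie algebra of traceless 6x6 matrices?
This is sl(6), which has dimension 6^2 - 1 = 35 and rank 6 - 1 = 5 (a Cartan subalgebra is the diagonal traceless matrices). In the classification of classical Lie algebras, the special linear algebra sl(n+1) has type A_n; here n = 5, so the Dynkin diagram is a chain of 5 nodes with single edges (A_5). Hence the type is A_5.

A5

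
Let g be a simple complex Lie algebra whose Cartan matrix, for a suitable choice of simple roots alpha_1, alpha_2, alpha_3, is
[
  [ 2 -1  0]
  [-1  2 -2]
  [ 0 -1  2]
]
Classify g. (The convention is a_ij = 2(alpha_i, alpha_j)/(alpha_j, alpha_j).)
B3

The matrix has rank 3 with 2's on the diagonal. Reading the off-diagonal entries as Dynkin edges (a single edge where a_ij = a_ji = -1; a double or triple edge where a_ij * a_ji = 2 or 3), the diagram is a chain of 3 nodes with a double edge at one end; the terminal node there is the unique short simple root (B_3). One simple-root ordering that puts it in standard form is (alpha_1, alpha_2, alpha_3). So the algebra is type B_3, i.e. so(7).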